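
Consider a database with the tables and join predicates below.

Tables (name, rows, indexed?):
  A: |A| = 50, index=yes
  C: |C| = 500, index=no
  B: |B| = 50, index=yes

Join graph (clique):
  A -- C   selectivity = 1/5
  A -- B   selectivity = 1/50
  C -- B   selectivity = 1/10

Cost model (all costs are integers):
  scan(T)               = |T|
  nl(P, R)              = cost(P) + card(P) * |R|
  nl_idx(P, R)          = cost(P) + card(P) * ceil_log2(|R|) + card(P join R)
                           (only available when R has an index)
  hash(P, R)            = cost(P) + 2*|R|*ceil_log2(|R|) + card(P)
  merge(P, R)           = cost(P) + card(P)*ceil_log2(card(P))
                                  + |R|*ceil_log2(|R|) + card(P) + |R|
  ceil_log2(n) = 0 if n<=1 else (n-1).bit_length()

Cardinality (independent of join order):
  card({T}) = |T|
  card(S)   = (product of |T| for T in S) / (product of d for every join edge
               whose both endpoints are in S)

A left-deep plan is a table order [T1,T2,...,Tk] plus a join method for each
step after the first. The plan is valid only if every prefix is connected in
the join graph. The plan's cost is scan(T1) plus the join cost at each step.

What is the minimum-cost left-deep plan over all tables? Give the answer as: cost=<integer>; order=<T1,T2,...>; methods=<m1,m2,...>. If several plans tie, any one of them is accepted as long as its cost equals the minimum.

cost=4700; order=C,B,A; methods=hash,hash

Selinger DP (subsets sized 1..n):
  {A}: scan cost=50, card=50
  {C}: scan cost=500, card=500
  {B}: scan cost=50, card=50
  {AC}: card=5000; try (A,hash)→1600, (C,merge)→5400, (A,merge)→5850, (A,nl_idx)→8500, (C,hash)→9100, (C,nl)→25050 …(+1); best=1600 via (A,hash)
  {AB}: card=50; try (B,nl_idx)→400, (A,nl_idx)→400, (B,hash)→700, (A,hash)→700, (B,merge)→750, (A,merge)→750 …(+2); best=400 via (B,nl_idx)
  {BC}: card=2500; try (B,hash)→1600, (C,merge)→5400, (B,merge)→5850, (B,nl_idx)→6000, (C,hash)→9100, (C,nl)→25050 …(+1); best=1600 via (B,hash)
  {ABC}: card=500; try (A,hash)→4700, (C,merge)→5750, (B,hash)→7200, (C,hash)→9450, (A,nl_idx)→17100, (C,nl)→25400 …(+5); best=4700 via (A,hash)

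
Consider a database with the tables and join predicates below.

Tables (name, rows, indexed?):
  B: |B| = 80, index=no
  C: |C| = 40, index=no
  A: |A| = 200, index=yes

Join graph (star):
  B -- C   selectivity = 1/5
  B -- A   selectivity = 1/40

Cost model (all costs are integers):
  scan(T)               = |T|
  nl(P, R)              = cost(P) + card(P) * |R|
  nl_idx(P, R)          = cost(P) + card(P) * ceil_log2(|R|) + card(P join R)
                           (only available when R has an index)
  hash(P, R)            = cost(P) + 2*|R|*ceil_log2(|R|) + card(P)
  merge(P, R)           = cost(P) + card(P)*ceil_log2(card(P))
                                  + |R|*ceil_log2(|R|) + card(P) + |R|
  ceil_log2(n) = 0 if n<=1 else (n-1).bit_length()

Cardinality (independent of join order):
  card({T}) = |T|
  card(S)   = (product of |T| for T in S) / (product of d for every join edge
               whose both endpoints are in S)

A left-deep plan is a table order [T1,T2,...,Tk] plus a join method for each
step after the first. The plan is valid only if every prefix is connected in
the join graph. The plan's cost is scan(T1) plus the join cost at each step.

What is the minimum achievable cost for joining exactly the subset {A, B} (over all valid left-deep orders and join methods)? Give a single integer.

1120

Selinger DP over subsets of {A,B}:
  {B}: scan cost=80, card=80
  {A}: scan cost=200, card=200
  {AB}: card=400; try (A,nl_idx)→1120, (B,hash)→1520, (A,merge)→2520, (B,merge)→2640, (A,hash)→3360, (A,nl)→16080 …(+1); best=1120 via (A,nl_idx)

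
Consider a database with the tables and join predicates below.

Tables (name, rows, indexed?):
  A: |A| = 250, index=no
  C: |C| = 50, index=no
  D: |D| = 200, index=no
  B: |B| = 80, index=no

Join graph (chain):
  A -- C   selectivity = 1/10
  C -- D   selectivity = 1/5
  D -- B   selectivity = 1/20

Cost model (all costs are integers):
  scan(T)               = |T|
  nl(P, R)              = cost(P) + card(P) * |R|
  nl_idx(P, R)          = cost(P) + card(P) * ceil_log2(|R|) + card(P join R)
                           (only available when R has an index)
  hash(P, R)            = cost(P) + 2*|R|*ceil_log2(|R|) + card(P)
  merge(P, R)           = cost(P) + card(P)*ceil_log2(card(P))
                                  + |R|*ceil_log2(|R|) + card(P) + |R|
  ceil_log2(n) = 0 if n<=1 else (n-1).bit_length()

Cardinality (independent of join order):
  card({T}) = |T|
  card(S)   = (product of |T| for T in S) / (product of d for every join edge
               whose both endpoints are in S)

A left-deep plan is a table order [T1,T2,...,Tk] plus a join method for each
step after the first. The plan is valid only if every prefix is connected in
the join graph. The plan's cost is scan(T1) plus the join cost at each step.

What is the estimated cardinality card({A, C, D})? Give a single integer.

50000

Tables in S: A(250), C(50), D(200)
Edges inside S: A-C(d=10), C-D(d=5)
numerator = 250 * 50 * 200 = 2500000
denominator = 10 * 5 = 50
card(S) = 2500000 / 50 = 50000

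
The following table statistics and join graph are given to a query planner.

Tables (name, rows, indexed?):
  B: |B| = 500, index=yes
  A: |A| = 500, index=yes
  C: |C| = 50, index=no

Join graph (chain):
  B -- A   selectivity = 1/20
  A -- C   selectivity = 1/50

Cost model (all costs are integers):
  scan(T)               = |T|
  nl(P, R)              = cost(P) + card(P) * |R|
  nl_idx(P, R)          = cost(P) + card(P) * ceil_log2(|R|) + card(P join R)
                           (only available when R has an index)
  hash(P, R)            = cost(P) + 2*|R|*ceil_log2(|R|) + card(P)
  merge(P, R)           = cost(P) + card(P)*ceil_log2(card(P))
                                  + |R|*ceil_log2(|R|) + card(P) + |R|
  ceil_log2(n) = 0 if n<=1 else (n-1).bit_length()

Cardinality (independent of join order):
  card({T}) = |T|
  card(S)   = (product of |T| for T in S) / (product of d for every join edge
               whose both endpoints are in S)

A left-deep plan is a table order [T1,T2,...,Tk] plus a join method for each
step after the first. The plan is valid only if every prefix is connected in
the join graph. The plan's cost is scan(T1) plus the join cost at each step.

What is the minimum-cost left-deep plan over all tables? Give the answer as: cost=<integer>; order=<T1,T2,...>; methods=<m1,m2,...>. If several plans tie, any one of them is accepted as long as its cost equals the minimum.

Selinger DP (subsets sized 1..n):
  {B}: scan cost=500, card=500
  {A}: scan cost=500, card=500
  {C}: scan cost=50, card=50
  {AB}: card=12500; try (B,hash)→10000, (A,hash)→10000, (B,merge)→10500, (A,merge)→10500, (B,nl_idx)→17500, (A,nl_idx)→17500 …(+2); best=10000 via (B,hash)
  {AC}: card=500; try (A,nl_idx)→1000, (C,hash)→1600, (A,merge)→5400, (C,merge)→5850, (A,hash)→9100, (A,nl)→25050 …(+1); best=1000 via (A,nl_idx)
  {ABC}: card=12500; try (B,hash)→10500, (B,merge)→11000, (B,nl_idx)→18000, (C,hash)→23100, (C,merge)→197850, (B,nl)→251000 …(+1); best=10500 via (B,hash)

cost=10500; order=C,A,B; methods=nl_idx,hash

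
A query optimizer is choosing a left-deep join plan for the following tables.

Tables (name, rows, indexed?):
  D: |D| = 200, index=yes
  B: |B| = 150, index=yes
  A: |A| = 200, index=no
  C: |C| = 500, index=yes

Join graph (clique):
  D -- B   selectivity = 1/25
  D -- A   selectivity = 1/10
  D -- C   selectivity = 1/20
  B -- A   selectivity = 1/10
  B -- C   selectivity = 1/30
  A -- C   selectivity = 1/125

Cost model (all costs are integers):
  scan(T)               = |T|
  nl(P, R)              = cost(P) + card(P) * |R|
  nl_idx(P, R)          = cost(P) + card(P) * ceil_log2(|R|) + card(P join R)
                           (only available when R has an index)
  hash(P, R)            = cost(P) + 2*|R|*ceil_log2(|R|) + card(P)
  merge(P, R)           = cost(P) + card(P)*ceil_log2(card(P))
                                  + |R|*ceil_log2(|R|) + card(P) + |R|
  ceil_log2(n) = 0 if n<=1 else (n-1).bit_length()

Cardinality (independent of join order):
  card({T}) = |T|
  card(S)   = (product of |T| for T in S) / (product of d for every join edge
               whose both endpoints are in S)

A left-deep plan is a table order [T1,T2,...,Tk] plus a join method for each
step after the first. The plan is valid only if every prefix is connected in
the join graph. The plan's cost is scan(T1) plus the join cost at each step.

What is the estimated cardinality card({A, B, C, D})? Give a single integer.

16

Tables in S: A(200), B(150), C(500), D(200)
Edges inside S: D-B(d=25), D-A(d=10), D-C(d=20), B-A(d=10), B-C(d=30), A-C(d=125)
numerator = 200 * 150 * 500 * 200 = 3000000000
denominator = 25 * 10 * 20 * 10 * 30 * 125 = 187500000
card(S) = 3000000000 / 187500000 = 16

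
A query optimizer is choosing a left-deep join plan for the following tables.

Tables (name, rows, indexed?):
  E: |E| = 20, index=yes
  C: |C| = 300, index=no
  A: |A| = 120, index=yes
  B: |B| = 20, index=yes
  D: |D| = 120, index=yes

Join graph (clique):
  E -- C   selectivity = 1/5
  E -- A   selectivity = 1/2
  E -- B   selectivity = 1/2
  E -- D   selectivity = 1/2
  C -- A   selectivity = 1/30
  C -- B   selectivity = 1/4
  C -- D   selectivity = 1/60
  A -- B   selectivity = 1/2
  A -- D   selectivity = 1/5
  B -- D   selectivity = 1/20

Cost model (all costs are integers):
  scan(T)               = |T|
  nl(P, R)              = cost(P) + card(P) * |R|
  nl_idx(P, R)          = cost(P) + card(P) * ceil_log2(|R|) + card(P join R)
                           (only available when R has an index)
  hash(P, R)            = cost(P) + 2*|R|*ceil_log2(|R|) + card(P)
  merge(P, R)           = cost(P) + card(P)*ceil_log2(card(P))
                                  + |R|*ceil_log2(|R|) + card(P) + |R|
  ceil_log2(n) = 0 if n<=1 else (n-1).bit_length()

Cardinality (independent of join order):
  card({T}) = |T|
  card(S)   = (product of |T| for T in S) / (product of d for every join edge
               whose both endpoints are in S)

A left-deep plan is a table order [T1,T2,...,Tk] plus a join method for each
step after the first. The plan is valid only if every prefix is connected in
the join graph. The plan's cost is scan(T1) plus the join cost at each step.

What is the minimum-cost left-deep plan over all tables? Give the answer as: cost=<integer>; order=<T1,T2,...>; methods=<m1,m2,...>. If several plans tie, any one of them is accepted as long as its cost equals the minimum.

cost=4450; order=C,D,B,A,E; methods=hash,hash,nl_idx,hash

Selinger DP (subsets sized 1..n):
  {E}: scan cost=20, card=20
  {C}: scan cost=300, card=300
  {A}: scan cost=120, card=120
  {B}: scan cost=20, card=20
  {D}: scan cost=120, card=120
  {CE}: card=1200; try (E,hash)→800, (E,nl_idx)→3000, (C,merge)→3140, (E,merge)→3420, (C,hash)→5440, (C,nl)→6020 …(+1); best=800 via (E,hash)
  {AE}: card=1200; try (E,hash)→440, (A,merge)→1100, (E,merge)→1200, (A,nl_idx)→1360, (A,hash)→1720, (E,nl_idx)→1920 …(+2); best=440 via (E,hash)
  {BE}: card=200; try (E,hash)→240, (B,hash)→240, (E,merge)→260, (B,merge)→260, (E,nl_idx)→320, (B,nl_idx)→320 …(+2); best=240 via (E,hash)
  {DE}: card=1200; try (E,hash)→440, (D,merge)→1100, (E,merge)→1200, (D,nl_idx)→1360, (D,hash)→1720, (E,nl_idx)→1920 …(+2); best=440 via (E,hash)
  {AC}: card=1200; try (A,hash)→2280, (A,nl_idx)→3600, (C,merge)→4080, (A,merge)→4260, (C,hash)→5640, (C,nl)→36120 …(+1); best=2280 via (A,hash)
  {BC}: card=1500; try (B,hash)→800, (C,merge)→3140, (B,nl_idx)→3300, (B,merge)→3420, (C,hash)→5440, (C,nl)→6020 …(+1); best=800 via (B,hash)
  {CD}: card=600; try (D,hash)→2280, (D,nl_idx)→3000, (C,merge)→4080, (D,merge)→4260, (C,hash)→5640, (C,nl)→36120 …(+1); best=2280 via (D,hash)
  {AB}: card=1200; try (B,hash)→440, (A,merge)→1100, (B,merge)→1200, (A,nl_idx)→1360, (A,hash)→1720, (B,nl_idx)→1920 …(+2); best=440 via (B,hash)
  {AD}: card=2880; try (D,hash)→1920, (A,hash)→1920, (D,merge)→2040, (A,merge)→2040, (D,nl_idx)→3840, (A,nl_idx)→3840 …(+2); best=1920 via (D,hash)
  {BD}: card=120; try (D,nl_idx)→280, (B,hash)→440, (B,nl_idx)→840, (D,merge)→1100, (B,merge)→1200, (D,hash)→1720 …(+2); best=280 via (D,nl_idx)
  {ACE}: card=2400; try (E,hash)→3680, (A,hash)→3680, (C,hash)→7040, (E,nl_idx)→10680, (A,nl_idx)→11600, (A,merge)→16160 …(+5); best=3680 via (E,hash)
  {BCE}: card=3000; try (B,hash)→2200, (E,hash)→2500, (C,merge)→5040, (C,hash)→5840, (B,nl_idx)→9800, (E,nl_idx)→11300 …(+5); best=2200 via (B,hash)
  {CDE}: card=1200; try (E,hash)→3080, (D,hash)→3680, (E,nl_idx)→6480, (C,hash)→7040, (E,merge)→9000, (D,nl_idx)→10400 …(+5); best=3080 via (E,hash)
  {ABE}: card=6000; try (E,hash)→1840, (B,hash)→1840, (A,hash)→2120, (A,merge)→3000, (A,nl_idx)→7640, (E,nl_idx)→12440 …(+6); best=1840 via (E,hash)
  {ADE}: card=14400; try (D,hash)→3320, (A,hash)→3320, (E,hash)→5000, (D,merge)→15800, (A,merge)→15800, (D,nl_idx)→23240 …(+6); best=3320 via (D,hash)
  {BDE}: card=600; try (E,hash)→600, (E,merge)→1360, (E,nl_idx)→1480, (B,hash)→1840, (D,hash)→2120, (D,nl_idx)→2240 …(+6); best=600 via (E,hash)
  {ABC}: card=3000; try (B,hash)→3680, (A,hash)→3980, (C,hash)→7040, (B,nl_idx)→11280, (A,nl_idx)→14300, (B,merge)→16800 …(+5); best=3680 via (B,hash)
  {ACD}: card=480; try (A,hash)→4560, (D,hash)→5160, (A,nl_idx)→6960, (A,merge)→9840, (C,hash)→10200, (D,nl_idx)→11160 …(+5); best=4560 via (A,hash)
  {BCD}: card=150; try (B,hash)→3080, (D,hash)→3980, (C,merge)→4240, (B,nl_idx)→5430, (C,hash)→5800, (B,merge)→9000 …(+5); best=3080 via (B,hash)
  {ABD}: card=1440; try (A,hash)→2080, (A,merge)→2200, (A,nl_idx)→2560, (D,hash)→3320, (B,hash)→5000, (D,nl_idx)→10280 …(+6); best=2080 via (A,hash)
  {ABCE}: card=3000; try (B,hash)→6280, (E,hash)→6880, (A,hash)→6880, (C,hash)→13240, (B,nl_idx)→18680, (E,nl_idx)→21680 …(+9); best=6280 via (B,hash)
  {ACDE}: card=480; try (E,hash)→5240, (A,hash)→5960, (E,nl_idx)→7440, (D,hash)→7760, (E,merge)→9480, (A,nl_idx)→11960 …(+9); best=5240 via (E,hash)
  {BCDE}: card=150; try (E,hash)→3430, (E,nl_idx)→3980, (B,hash)→4480, (E,merge)→4550, (E,nl)→6080, (C,hash)→6600 …(+9); best=3430 via (E,hash)
  {ABDE}: card=3600; try (A,hash)→2880, (E,hash)→3720, (A,merge)→8160, (A,nl_idx)→8400, (D,hash)→9520, (E,nl_idx)→12880 …(+10); best=2880 via (A,hash)
  {ABCD}: card=60; try (A,nl_idx)→4190, (A,hash)→4910, (B,hash)→5240, (A,merge)→5390, (B,nl_idx)→7020, (D,hash)→8360 …(+9); best=4190 via (A,nl_idx)
  {ABCDE}: card=30; try (E,hash)→4450, (A,nl_idx)→4510, (E,nl_idx)→4520, (E,merge)→4730, (A,hash)→5260, (E,nl)→5390 …(+13); best=4450 via (E,hash)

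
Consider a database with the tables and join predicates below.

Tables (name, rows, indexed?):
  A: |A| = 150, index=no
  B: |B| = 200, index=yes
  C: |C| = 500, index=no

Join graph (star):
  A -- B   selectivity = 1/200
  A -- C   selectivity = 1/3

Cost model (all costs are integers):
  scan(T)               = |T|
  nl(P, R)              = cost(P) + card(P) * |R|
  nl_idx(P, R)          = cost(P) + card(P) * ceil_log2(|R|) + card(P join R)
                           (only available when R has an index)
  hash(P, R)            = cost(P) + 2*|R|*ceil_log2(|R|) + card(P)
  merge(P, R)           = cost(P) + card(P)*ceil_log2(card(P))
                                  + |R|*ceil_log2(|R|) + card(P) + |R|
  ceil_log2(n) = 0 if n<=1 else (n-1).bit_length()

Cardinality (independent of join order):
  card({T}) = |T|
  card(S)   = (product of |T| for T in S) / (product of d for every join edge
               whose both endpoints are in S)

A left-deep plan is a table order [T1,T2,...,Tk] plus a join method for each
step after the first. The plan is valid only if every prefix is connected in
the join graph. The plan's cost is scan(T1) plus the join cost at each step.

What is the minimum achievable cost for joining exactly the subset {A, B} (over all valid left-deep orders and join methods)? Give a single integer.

Selinger DP over subsets of {A,B}:
  {A}: scan cost=150, card=150
  {B}: scan cost=200, card=200
  {AB}: card=150; try (B,nl_idx)→1500, (A,hash)→2800, (B,merge)→3300, (A,merge)→3350, (B,hash)→3500, (B,nl)→30150 …(+1); best=1500 via (B,nl_idx)

1500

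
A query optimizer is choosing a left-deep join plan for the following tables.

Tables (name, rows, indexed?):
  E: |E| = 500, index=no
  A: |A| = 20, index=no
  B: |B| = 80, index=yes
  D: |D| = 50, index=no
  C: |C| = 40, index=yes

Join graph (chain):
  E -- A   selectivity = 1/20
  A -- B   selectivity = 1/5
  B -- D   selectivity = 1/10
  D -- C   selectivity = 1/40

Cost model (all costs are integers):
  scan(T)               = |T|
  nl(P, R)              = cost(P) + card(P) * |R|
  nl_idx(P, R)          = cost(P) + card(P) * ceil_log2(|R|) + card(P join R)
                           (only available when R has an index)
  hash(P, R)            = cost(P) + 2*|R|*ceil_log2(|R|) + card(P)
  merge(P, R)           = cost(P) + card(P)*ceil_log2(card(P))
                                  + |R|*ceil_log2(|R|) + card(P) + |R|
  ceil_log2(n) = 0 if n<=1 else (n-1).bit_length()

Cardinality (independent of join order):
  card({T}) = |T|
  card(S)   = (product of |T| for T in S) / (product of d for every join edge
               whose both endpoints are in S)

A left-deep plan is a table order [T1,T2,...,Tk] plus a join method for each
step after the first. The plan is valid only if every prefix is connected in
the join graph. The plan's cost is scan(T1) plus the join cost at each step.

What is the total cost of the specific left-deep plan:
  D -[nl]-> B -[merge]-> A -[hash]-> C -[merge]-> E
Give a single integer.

34450

step 1: scan D: cost=50, card=50
step 2: join B via nl
    card(P join B) = 50*80/(10) = 400
    cost = 50 + 50*80 = 4050
step 3: join A via merge
    card(P join A) = 400*20/(5) = 1600
    cost = 4050 + 400*9 + 20*5 + 400 + 20 = 8170
step 4: join C via hash
    card(P join C) = 1600*40/(40) = 1600
    cost = 8170 + 2*40*6 + 1600 = 10250
step 5: join E via merge
    card(P join E) = 1600*500/(20) = 40000
    cost = 10250 + 1600*11 + 500*9 + 1600 + 500 = 34450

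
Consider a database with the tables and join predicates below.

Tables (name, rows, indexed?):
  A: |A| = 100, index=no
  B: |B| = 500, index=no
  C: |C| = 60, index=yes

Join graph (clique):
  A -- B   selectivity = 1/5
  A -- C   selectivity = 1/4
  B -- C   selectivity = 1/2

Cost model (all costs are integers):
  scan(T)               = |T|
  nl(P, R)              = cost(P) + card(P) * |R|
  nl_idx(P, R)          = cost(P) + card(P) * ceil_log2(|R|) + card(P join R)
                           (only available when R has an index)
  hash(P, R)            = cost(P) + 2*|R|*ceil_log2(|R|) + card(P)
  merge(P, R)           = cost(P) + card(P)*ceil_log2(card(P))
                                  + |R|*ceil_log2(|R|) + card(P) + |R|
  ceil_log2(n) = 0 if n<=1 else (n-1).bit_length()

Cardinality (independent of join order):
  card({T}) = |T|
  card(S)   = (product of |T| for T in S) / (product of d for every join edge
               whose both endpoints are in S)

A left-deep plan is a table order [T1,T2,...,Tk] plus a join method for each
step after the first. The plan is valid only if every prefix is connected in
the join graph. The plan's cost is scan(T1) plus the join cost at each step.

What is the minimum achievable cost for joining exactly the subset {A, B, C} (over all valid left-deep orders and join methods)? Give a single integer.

Selinger DP over subsets of {A,B,C}:
  {A}: scan cost=100, card=100
  {B}: scan cost=500, card=500
  {C}: scan cost=60, card=60
  {AB}: card=10000; try (A,hash)→2400, (B,merge)→5900, (A,merge)→6300, (B,hash)→9200, (B,nl)→50100, (A,nl)→50500; best=2400 via (A,hash)
  {AC}: card=1500; try (C,hash)→920, (A,merge)→1280, (C,merge)→1320, (A,hash)→1520, (C,nl_idx)→2200, (A,nl)→6060 …(+1); best=920 via (C,hash)
  {BC}: card=15000; try (C,hash)→1720, (B,merge)→5480, (C,merge)→5920, (B,hash)→9120, (C,nl_idx)→18500, (B,nl)→30060 …(+1); best=1720 via (C,hash)
  {ABC}: card=75000; try (B,hash)→11420, (C,hash)→13120, (A,hash)→18120, (B,merge)→23920, (C,nl_idx)→137400, (C,merge)→152820 …(+4); best=11420 via (B,hash)

11420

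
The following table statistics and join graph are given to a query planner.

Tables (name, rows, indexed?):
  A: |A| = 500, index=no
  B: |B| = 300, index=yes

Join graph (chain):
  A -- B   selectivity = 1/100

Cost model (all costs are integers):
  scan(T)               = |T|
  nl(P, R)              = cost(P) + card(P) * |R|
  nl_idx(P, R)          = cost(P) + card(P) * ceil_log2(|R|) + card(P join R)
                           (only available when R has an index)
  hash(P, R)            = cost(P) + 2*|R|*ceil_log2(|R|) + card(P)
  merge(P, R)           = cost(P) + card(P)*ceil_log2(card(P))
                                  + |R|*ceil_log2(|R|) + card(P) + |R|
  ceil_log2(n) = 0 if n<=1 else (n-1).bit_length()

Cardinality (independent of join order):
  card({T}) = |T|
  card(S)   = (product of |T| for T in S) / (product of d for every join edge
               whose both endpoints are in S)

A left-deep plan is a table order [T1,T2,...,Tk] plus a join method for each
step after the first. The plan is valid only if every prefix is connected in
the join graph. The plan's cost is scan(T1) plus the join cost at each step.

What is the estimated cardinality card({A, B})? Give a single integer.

1500

Tables in S: A(500), B(300)
Edges inside S: A-B(d=100)
numerator = 500 * 300 = 150000
denominator = 100 = 100
card(S) = 150000 / 100 = 1500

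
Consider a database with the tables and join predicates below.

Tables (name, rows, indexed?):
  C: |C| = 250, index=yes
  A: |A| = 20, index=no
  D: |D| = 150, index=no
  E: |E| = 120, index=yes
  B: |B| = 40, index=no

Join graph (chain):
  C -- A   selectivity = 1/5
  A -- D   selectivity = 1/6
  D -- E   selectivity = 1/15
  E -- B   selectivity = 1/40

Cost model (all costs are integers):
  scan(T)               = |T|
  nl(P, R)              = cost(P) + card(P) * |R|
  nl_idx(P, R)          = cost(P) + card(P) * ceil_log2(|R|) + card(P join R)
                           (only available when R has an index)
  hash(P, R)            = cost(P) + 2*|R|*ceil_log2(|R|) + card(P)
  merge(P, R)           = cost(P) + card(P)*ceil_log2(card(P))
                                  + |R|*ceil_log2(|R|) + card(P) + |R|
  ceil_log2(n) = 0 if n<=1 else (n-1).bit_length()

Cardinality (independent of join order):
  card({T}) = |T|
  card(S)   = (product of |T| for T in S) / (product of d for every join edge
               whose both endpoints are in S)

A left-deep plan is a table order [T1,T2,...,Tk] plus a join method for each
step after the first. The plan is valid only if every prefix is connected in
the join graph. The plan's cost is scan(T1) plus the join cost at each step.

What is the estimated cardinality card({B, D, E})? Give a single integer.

Tables in S: B(40), D(150), E(120)
Edges inside S: D-E(d=15), E-B(d=40)
numerator = 40 * 150 * 120 = 720000
denominator = 15 * 40 = 600
card(S) = 720000 / 600 = 1200

1200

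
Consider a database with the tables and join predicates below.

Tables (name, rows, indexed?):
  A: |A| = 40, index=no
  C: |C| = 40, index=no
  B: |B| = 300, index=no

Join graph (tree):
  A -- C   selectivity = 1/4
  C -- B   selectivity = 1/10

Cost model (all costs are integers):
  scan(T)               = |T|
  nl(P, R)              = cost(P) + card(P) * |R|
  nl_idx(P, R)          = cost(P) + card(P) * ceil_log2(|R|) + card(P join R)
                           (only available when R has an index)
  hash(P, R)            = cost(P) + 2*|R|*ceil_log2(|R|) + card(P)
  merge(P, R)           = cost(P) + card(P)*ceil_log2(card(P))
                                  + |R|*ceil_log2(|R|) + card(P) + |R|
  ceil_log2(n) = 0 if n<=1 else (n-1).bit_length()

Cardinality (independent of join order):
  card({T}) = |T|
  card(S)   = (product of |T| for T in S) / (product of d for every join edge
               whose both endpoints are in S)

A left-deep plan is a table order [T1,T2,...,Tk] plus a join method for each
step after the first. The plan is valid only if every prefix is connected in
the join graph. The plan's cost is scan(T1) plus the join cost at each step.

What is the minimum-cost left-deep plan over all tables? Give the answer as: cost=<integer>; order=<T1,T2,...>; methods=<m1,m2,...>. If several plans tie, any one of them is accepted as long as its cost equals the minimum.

Selinger DP (subsets sized 1..n):
  {A}: scan cost=40, card=40
  {C}: scan cost=40, card=40
  {B}: scan cost=300, card=300
  {AC}: card=400; try (C,hash)→560, (A,hash)→560, (C,merge)→600, (A,merge)→600, (C,nl)→1640, (A,nl)→1640; best=560 via (C,hash)
  {BC}: card=1200; try (C,hash)→1080, (B,merge)→3320, (C,merge)→3580, (B,hash)→5480, (B,nl)→12040, (C,nl)→12300; best=1080 via (C,hash)
  {ABC}: card=12000; try (A,hash)→2760, (B,hash)→6360, (B,merge)→7560, (A,merge)→15760, (A,nl)→49080, (B,nl)→120560; best=2760 via (A,hash)

cost=2760; order=B,C,A; methods=hash,hash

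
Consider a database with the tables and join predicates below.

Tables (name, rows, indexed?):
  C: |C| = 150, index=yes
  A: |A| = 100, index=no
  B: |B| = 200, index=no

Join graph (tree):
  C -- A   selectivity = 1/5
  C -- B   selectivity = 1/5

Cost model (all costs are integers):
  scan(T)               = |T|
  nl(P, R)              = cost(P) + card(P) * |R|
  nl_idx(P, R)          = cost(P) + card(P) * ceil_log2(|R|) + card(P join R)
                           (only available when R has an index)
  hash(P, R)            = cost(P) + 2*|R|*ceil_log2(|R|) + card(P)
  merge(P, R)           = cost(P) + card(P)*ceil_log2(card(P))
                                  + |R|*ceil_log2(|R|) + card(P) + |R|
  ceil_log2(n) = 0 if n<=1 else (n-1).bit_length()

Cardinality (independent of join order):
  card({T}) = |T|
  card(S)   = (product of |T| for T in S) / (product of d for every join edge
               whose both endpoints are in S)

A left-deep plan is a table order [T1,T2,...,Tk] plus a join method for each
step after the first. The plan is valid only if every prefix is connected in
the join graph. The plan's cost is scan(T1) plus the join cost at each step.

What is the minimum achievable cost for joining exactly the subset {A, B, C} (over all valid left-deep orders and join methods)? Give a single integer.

Selinger DP over subsets of {A,B,C}:
  {C}: scan cost=150, card=150
  {A}: scan cost=100, card=100
  {B}: scan cost=200, card=200
  {AC}: card=3000; try (A,hash)→1700, (C,merge)→2250, (A,merge)→2300, (C,hash)→2600, (C,nl_idx)→3900, (C,nl)→15100 …(+1); best=1700 via (A,hash)
  {BC}: card=6000; try (C,hash)→2800, (B,merge)→3300, (C,merge)→3350, (B,hash)→3500, (C,nl_idx)→7800, (B,nl)→30150 …(+1); best=2800 via (C,hash)
  {ABC}: card=120000; try (B,hash)→7900, (A,hash)→10200, (B,merge)→42500, (A,merge)→87600, (B,nl)→601700, (A,nl)→602800; best=7900 via (B,hash)

7900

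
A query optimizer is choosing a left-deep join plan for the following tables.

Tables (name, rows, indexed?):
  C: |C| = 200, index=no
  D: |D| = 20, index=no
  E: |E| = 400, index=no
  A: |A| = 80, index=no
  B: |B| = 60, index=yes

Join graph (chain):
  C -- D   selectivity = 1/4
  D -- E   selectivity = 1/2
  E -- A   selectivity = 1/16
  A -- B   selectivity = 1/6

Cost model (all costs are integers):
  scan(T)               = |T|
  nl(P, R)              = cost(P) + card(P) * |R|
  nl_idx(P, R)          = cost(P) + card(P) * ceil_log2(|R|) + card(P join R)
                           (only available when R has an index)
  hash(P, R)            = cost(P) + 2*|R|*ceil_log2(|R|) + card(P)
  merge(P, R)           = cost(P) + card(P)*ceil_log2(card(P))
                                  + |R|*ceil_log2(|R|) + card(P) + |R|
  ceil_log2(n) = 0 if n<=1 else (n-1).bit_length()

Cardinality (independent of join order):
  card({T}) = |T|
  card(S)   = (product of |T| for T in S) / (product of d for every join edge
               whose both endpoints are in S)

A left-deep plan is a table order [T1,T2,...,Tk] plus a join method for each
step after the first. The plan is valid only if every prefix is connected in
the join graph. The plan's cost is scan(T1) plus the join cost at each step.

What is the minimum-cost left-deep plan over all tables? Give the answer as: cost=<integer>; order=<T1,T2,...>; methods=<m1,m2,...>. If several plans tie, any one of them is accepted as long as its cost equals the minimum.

Selinger DP (subsets sized 1..n):
  {C}: scan cost=200, card=200
  {D}: scan cost=20, card=20
  {E}: scan cost=400, card=400
  {A}: scan cost=80, card=80
  {B}: scan cost=60, card=60
  {CD}: card=1000; try (D,hash)→600, (C,merge)→1940, (D,merge)→2120, (C,hash)→3240, (C,nl)→4020, (D,nl)→4200; best=600 via (D,hash)
  {DE}: card=4000; try (D,hash)→1000, (E,merge)→4140, (D,merge)→4520, (E,hash)→7240, (E,nl)→8020, (D,nl)→8400; best=1000 via (D,hash)
  {AE}: card=2000; try (A,hash)→1920, (E,merge)→4720, (A,merge)→5040, (E,hash)→7360, (E,nl)→32080, (A,nl)→32400; best=1920 via (A,hash)
  {AB}: card=800; try (B,hash)→880, (A,merge)→1120, (B,merge)→1140, (A,hash)→1240, (B,nl_idx)→1360, (A,nl)→4860 …(+1); best=880 via (B,hash)
  {CDE}: card=200000; try (C,hash)→8200, (E,hash)→8800, (E,merge)→15600, (C,merge)→54800, (E,nl)→400600, (C,nl)→801000; best=8200 via (C,hash)
  {ADE}: card=20000; try (D,hash)→4120, (A,hash)→6120, (D,merge)→26040, (D,nl)→41920, (A,merge)→53640, (A,nl)→321000; best=4120 via (D,hash)
  {ABE}: card=20000; try (B,hash)→4640, (E,hash)→8880, (E,merge)→13680, (B,merge)→26340, (B,nl_idx)→33920, (B,nl)→121920 …(+1); best=4640 via (B,hash)
  {ACDE}: card=1000000; try (C,hash)→27320, (A,hash)→209320, (C,merge)→325920, (A,merge)→3808840, (C,nl)→4004120, (A,nl)→16008200; best=27320 via (C,hash)
  {ABDE}: card=200000; try (D,hash)→24840, (B,hash)→24840, (B,nl_idx)→324120, (B,merge)→324540, (D,merge)→324760, (D,nl)→404640 …(+1); best=24840 via (D,hash)
  {ABCDE}: card=10000000; try (C,hash)→228040, (B,hash)→1028040, (C,merge)→3826640, (B,nl_idx)→16027320, (B,merge)→21027740, (C,nl)→40024840 …(+1); best=228040 via (C,hash)

cost=228040; order=E,A,B,D,C; methods=hash,hash,hash,hash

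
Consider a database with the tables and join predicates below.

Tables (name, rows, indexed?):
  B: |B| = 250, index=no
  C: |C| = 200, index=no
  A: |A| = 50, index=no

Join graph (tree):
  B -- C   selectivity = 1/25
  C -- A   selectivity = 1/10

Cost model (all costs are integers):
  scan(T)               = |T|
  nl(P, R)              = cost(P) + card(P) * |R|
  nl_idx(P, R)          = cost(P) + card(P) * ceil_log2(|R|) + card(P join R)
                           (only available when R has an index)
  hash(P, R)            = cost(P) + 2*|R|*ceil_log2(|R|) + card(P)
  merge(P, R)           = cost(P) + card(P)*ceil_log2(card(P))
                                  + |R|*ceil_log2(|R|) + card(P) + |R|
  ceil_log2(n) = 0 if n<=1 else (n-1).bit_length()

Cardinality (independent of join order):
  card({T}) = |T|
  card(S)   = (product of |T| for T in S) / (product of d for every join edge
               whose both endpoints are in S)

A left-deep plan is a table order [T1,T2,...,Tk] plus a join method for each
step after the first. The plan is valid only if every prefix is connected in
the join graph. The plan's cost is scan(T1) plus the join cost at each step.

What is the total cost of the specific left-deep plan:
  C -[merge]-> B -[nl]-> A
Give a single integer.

step 1: scan C: cost=200, card=200
step 2: join B via merge
    card(P join B) = 200*250/(25) = 2000
    cost = 200 + 200*8 + 250*8 + 200 + 250 = 4250
step 3: join A via nl
    card(P join A) = 2000*50/(10) = 10000
    cost = 4250 + 2000*50 = 104250

104250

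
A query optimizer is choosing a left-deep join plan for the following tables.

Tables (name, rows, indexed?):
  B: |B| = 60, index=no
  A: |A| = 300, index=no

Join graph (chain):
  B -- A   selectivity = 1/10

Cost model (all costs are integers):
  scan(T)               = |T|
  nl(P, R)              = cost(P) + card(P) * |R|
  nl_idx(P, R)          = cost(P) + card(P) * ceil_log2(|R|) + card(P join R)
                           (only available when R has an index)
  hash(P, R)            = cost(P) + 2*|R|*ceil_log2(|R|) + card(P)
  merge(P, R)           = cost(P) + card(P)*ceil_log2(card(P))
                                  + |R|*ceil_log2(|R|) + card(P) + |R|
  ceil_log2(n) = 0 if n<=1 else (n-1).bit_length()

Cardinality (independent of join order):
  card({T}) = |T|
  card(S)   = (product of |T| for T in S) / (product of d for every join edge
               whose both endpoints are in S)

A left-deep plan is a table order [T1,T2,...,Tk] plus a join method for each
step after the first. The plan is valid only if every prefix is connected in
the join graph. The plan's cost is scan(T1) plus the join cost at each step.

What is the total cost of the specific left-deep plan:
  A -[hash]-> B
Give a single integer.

1320

step 1: scan A: cost=300, card=300
step 2: join B via hash
    card(P join B) = 300*60/(10) = 1800
    cost = 300 + 2*60*6 + 300 = 1320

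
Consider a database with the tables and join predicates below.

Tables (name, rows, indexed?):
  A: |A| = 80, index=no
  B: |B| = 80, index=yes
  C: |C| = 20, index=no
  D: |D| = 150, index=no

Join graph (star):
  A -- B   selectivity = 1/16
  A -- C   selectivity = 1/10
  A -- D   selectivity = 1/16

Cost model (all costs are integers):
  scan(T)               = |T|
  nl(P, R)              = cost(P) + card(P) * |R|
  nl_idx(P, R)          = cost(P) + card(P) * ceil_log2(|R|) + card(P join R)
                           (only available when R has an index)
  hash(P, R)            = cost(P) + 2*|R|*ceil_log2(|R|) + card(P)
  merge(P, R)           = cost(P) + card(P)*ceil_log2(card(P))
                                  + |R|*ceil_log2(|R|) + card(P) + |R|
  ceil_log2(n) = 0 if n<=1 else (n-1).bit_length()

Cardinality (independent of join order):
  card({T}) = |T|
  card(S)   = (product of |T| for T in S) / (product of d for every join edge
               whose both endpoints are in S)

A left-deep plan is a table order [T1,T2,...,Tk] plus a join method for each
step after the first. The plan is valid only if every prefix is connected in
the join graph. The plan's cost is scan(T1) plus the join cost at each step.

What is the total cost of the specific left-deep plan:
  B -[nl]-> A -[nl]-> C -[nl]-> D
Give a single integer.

step 1: scan B: cost=80, card=80
step 2: join A via nl
    card(P join A) = 80*80/(16) = 400
    cost = 80 + 80*80 = 6480
step 3: join C via nl
    card(P join C) = 400*20/(10) = 800
    cost = 6480 + 400*20 = 14480
step 4: join D via nl
    card(P join D) = 800*150/(16) = 7500
    cost = 14480 + 800*150 = 134480

134480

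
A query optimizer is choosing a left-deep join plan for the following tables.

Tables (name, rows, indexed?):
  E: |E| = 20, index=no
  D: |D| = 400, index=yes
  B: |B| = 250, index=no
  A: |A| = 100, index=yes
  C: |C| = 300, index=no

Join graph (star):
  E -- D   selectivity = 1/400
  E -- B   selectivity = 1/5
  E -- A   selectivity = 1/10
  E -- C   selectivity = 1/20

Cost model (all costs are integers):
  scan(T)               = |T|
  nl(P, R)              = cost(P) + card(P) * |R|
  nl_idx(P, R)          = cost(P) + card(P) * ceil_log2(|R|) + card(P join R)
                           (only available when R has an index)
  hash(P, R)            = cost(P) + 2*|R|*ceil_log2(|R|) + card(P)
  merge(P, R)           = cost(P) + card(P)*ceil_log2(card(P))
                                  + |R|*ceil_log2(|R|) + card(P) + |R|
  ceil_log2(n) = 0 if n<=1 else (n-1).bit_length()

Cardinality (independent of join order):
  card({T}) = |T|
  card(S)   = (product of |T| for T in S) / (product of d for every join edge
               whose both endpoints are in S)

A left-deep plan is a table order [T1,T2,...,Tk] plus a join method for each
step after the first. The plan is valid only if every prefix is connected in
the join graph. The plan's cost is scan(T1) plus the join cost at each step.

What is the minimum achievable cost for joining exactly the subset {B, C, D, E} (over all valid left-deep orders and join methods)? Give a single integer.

7640

Selinger DP over subsets of {B,C,D,E}:
  {E}: scan cost=20, card=20
  {D}: scan cost=400, card=400
  {B}: scan cost=250, card=250
  {C}: scan cost=300, card=300
  {DE}: card=20; try (D,nl_idx)→220, (E,hash)→1000, (D,merge)→4140, (E,merge)→4520, (D,hash)→7240, (D,nl)→8020 …(+1); best=220 via (D,nl_idx)
  {BE}: card=1000; try (E,hash)→700, (B,merge)→2390, (E,merge)→2620, (B,hash)→4040, (B,nl)→5020, (E,nl)→5250; best=700 via (E,hash)
  {CE}: card=300; try (E,hash)→800, (C,merge)→3140, (E,merge)→3420, (C,hash)→5440, (C,nl)→6020, (E,nl)→6300; best=800 via (E,hash)
  {BDE}: card=1000; try (B,merge)→2590, (B,hash)→4240, (B,nl)→5220, (D,hash)→8900, (D,nl_idx)→10700, (D,merge)→15700 …(+1); best=2590 via (B,merge)
  {CDE}: card=300; try (C,merge)→3340, (D,nl_idx)→3800, (C,hash)→5640, (C,nl)→6220, (D,merge)→7800, (D,hash)→8300 …(+1); best=3340 via (C,merge)
  {BCE}: card=15000; try (B,hash)→5100, (B,merge)→6050, (C,hash)→7100, (C,merge)→14700, (B,nl)→75800, (C,nl)→300700; best=5100 via (B,hash)
  {BCDE}: card=15000; try (B,hash)→7640, (B,merge)→8590, (C,hash)→8990, (C,merge)→16590, (D,hash)→27300, (B,nl)→78340 …(+4); best=7640 via (B,hash)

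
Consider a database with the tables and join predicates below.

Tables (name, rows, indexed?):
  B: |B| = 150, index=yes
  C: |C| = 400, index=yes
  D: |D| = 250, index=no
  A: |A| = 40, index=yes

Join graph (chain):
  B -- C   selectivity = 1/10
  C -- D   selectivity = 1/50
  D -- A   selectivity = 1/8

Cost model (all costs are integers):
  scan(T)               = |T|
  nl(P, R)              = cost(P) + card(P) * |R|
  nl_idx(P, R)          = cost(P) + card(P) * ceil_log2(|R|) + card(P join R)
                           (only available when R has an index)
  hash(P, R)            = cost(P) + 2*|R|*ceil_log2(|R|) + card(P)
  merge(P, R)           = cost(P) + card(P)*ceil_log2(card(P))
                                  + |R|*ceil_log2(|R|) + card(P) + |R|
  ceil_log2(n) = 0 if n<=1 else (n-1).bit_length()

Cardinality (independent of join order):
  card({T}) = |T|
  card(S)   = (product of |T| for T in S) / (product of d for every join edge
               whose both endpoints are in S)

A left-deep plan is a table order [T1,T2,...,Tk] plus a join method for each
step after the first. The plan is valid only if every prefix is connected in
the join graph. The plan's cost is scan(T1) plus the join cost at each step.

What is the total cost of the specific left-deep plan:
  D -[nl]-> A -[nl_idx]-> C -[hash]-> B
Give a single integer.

43900

step 1: scan D: cost=250, card=250
step 2: join A via nl
    card(P join A) = 250*40/(8) = 1250
    cost = 250 + 250*40 = 10250
step 3: join C via nl_idx
    card(P join C) = 1250*400/(50) = 10000
    cost = 10250 + 1250*9 + 10000 = 31500
step 4: join B via hash
    card(P join B) = 10000*150/(10) = 150000
    cost = 31500 + 2*150*8 + 10000 = 43900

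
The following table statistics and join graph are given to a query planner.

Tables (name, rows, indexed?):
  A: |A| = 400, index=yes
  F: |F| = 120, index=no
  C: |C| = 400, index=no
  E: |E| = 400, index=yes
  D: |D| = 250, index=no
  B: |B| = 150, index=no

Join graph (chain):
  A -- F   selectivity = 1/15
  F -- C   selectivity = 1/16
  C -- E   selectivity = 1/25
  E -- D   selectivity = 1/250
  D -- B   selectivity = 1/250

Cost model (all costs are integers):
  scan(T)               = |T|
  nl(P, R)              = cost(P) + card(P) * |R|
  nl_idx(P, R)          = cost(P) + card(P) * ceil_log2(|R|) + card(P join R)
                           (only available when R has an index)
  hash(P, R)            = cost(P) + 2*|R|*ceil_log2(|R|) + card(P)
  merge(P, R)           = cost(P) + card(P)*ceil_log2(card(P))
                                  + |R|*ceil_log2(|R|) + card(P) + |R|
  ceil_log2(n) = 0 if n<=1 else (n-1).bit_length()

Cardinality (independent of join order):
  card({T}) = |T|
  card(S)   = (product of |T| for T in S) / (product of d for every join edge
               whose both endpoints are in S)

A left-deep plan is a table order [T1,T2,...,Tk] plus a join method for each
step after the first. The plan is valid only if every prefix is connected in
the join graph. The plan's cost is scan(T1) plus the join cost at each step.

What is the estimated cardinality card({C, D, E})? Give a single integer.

Tables in S: C(400), D(250), E(400)
Edges inside S: C-E(d=25), E-D(d=250)
numerator = 400 * 250 * 400 = 40000000
denominator = 25 * 250 = 6250
card(S) = 40000000 / 6250 = 6400

6400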